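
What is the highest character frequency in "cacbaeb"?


Input: cacbaeb
Character counts:
  'a': 2
  'b': 2
  'c': 2
  'e': 1
Maximum frequency: 2

2


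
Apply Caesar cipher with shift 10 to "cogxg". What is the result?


Caesar cipher: shift "cogxg" by 10
  'c' (pos 2) + 10 = pos 12 = 'm'
  'o' (pos 14) + 10 = pos 24 = 'y'
  'g' (pos 6) + 10 = pos 16 = 'q'
  'x' (pos 23) + 10 = pos 7 = 'h'
  'g' (pos 6) + 10 = pos 16 = 'q'
Result: myqhq

myqhq


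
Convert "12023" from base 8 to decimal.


Input: "12023" in base 8
Positional expansion:
  Digit '1' (value 1) x 8^4 = 4096
  Digit '2' (value 2) x 8^3 = 1024
  Digit '0' (value 0) x 8^2 = 0
  Digit '2' (value 2) x 8^1 = 16
  Digit '3' (value 3) x 8^0 = 3
Sum = 5139

5139


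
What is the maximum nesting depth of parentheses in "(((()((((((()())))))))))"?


Input: "(((()((((((()())))))))))"
Tracking depth:
  Position 0 '(': depth becomes 1
  Position 1 '(': depth becomes 2
  Position 2 '(': depth becomes 3
  Position 3 '(': depth becomes 4
  Position 4 ')': depth becomes 3
  Position 5 '(': depth becomes 4
  Position 6 '(': depth becomes 5
  Position 7 '(': depth becomes 6
  Position 8 '(': depth becomes 7
  Position 9 '(': depth becomes 8
  Position 10 '(': depth becomes 9
  Position 11 '(': depth becomes 10
  Position 12 ')': depth becomes 9
  Position 13 '(': depth becomes 10
  Position 14 ')': depth becomes 9
  Position 15 ')': depth becomes 8
  Position 16 ')': depth becomes 7
  Position 17 ')': depth becomes 6
  Position 18 ')': depth becomes 5
  Position 19 ')': depth becomes 4
  Position 20 ')': depth becomes 3
  Position 21 ')': depth becomes 2
  Position 22 ')': depth becomes 1
  Position 23 ')': depth becomes 0
Maximum depth reached: 10

10


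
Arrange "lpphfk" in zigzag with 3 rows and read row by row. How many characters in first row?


Zigzag "lpphfk" into 3 rows:
Placing characters:
  'l' => row 0
  'p' => row 1
  'p' => row 2
  'h' => row 1
  'f' => row 0
  'k' => row 1
Rows:
  Row 0: "lf"
  Row 1: "phk"
  Row 2: "p"
First row length: 2

2


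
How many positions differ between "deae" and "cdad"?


Comparing "deae" and "cdad" position by position:
  Position 0: 'd' vs 'c' => DIFFER
  Position 1: 'e' vs 'd' => DIFFER
  Position 2: 'a' vs 'a' => same
  Position 3: 'e' vs 'd' => DIFFER
Positions that differ: 3

3


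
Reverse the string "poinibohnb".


Input: poinibohnb
Reading characters right to left:
  Position 9: 'b'
  Position 8: 'n'
  Position 7: 'h'
  Position 6: 'o'
  Position 5: 'b'
  Position 4: 'i'
  Position 3: 'n'
  Position 2: 'i'
  Position 1: 'o'
  Position 0: 'p'
Reversed: bnhobiniop

bnhobiniop


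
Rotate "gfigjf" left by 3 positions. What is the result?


Input: "gfigjf", rotate left by 3
First 3 characters: "gfi"
Remaining characters: "gjf"
Concatenate remaining + first: "gjf" + "gfi" = "gjfgfi"

gjfgfi


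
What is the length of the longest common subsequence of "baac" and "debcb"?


LCS of "baac" and "debcb"
DP table:
           d    e    b    c    b
      0    0    0    0    0    0
  b   0    0    0    1    1    1
  a   0    0    0    1    1    1
  a   0    0    0    1    1    1
  c   0    0    0    1    2    2
LCS length = dp[4][5] = 2

2


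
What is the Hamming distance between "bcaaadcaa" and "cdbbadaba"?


Comparing "bcaaadcaa" and "cdbbadaba" position by position:
  Position 0: 'b' vs 'c' => differ
  Position 1: 'c' vs 'd' => differ
  Position 2: 'a' vs 'b' => differ
  Position 3: 'a' vs 'b' => differ
  Position 4: 'a' vs 'a' => same
  Position 5: 'd' vs 'd' => same
  Position 6: 'c' vs 'a' => differ
  Position 7: 'a' vs 'b' => differ
  Position 8: 'a' vs 'a' => same
Total differences (Hamming distance): 6

6


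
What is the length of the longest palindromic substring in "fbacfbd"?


Input: "fbacfbd"
Checking substrings for palindromes:
  No multi-char palindromic substrings found
Longest palindromic substring: "f" with length 1

1


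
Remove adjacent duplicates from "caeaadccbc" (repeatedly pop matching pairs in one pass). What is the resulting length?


Input: caeaadccbc
Stack-based adjacent duplicate removal:
  Read 'c': push. Stack: c
  Read 'a': push. Stack: ca
  Read 'e': push. Stack: cae
  Read 'a': push. Stack: caea
  Read 'a': matches stack top 'a' => pop. Stack: cae
  Read 'd': push. Stack: caed
  Read 'c': push. Stack: caedc
  Read 'c': matches stack top 'c' => pop. Stack: caed
  Read 'b': push. Stack: caedb
  Read 'c': push. Stack: caedbc
Final stack: "caedbc" (length 6)

6


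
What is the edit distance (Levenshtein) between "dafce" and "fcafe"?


Computing edit distance: "dafce" -> "fcafe"
DP table:
           f    c    a    f    e
      0    1    2    3    4    5
  d   1    1    2    3    4    5
  a   2    2    2    2    3    4
  f   3    2    3    3    2    3
  c   4    3    2    3    3    3
  e   5    4    3    3    4    3
Edit distance = dp[5][5] = 3

3


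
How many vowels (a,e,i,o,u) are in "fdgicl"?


Input: fdgicl
Checking each character:
  'f' at position 0: consonant
  'd' at position 1: consonant
  'g' at position 2: consonant
  'i' at position 3: vowel (running total: 1)
  'c' at position 4: consonant
  'l' at position 5: consonant
Total vowels: 1

1


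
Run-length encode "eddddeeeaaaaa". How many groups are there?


Input: eddddeeeaaaaa
Scanning for consecutive runs:
  Group 1: 'e' x 1 (positions 0-0)
  Group 2: 'd' x 4 (positions 1-4)
  Group 3: 'e' x 3 (positions 5-7)
  Group 4: 'a' x 5 (positions 8-12)
Total groups: 4

4


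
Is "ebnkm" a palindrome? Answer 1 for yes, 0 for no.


Input: ebnkm
Reversed: mknbe
  Compare pos 0 ('e') with pos 4 ('m'): MISMATCH
  Compare pos 1 ('b') with pos 3 ('k'): MISMATCH
Result: not a palindrome

0


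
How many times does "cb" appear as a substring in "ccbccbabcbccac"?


Searching for "cb" in "ccbccbabcbccac"
Scanning each position:
  Position 0: "cc" => no
  Position 1: "cb" => MATCH
  Position 2: "bc" => no
  Position 3: "cc" => no
  Position 4: "cb" => MATCH
  Position 5: "ba" => no
  Position 6: "ab" => no
  Position 7: "bc" => no
  Position 8: "cb" => MATCH
  Position 9: "bc" => no
  Position 10: "cc" => no
  Position 11: "ca" => no
  Position 12: "ac" => no
Total occurrences: 3

3


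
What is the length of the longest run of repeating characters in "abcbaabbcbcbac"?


Input: "abcbaabbcbcbac"
Scanning for longest run:
  Position 1 ('b'): new char, reset run to 1
  Position 2 ('c'): new char, reset run to 1
  Position 3 ('b'): new char, reset run to 1
  Position 4 ('a'): new char, reset run to 1
  Position 5 ('a'): continues run of 'a', length=2
  Position 6 ('b'): new char, reset run to 1
  Position 7 ('b'): continues run of 'b', length=2
  Position 8 ('c'): new char, reset run to 1
  Position 9 ('b'): new char, reset run to 1
  Position 10 ('c'): new char, reset run to 1
  Position 11 ('b'): new char, reset run to 1
  Position 12 ('a'): new char, reset run to 1
  Position 13 ('c'): new char, reset run to 1
Longest run: 'a' with length 2

2


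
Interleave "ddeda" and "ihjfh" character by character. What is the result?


Interleaving "ddeda" and "ihjfh":
  Position 0: 'd' from first, 'i' from second => "di"
  Position 1: 'd' from first, 'h' from second => "dh"
  Position 2: 'e' from first, 'j' from second => "ej"
  Position 3: 'd' from first, 'f' from second => "df"
  Position 4: 'a' from first, 'h' from second => "ah"
Result: didhejdfah

didhejdfah


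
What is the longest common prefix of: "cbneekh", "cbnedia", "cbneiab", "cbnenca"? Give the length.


Words: cbneekh, cbnedia, cbneiab, cbnenca
  Position 0: all 'c' => match
  Position 1: all 'b' => match
  Position 2: all 'n' => match
  Position 3: all 'e' => match
  Position 4: ('e', 'd', 'i', 'n') => mismatch, stop
LCP = "cbne" (length 4)

4


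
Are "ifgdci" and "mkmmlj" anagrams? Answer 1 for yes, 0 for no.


Strings: "ifgdci", "mkmmlj"
Sorted first:  cdfgii
Sorted second: jklmmm
Differ at position 0: 'c' vs 'j' => not anagrams

0


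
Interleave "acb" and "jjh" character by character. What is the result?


Interleaving "acb" and "jjh":
  Position 0: 'a' from first, 'j' from second => "aj"
  Position 1: 'c' from first, 'j' from second => "cj"
  Position 2: 'b' from first, 'h' from second => "bh"
Result: ajcjbh

ajcjbh


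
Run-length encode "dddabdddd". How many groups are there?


Input: dddabdddd
Scanning for consecutive runs:
  Group 1: 'd' x 3 (positions 0-2)
  Group 2: 'a' x 1 (positions 3-3)
  Group 3: 'b' x 1 (positions 4-4)
  Group 4: 'd' x 4 (positions 5-8)
Total groups: 4

4


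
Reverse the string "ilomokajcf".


Input: ilomokajcf
Reading characters right to left:
  Position 9: 'f'
  Position 8: 'c'
  Position 7: 'j'
  Position 6: 'a'
  Position 5: 'k'
  Position 4: 'o'
  Position 3: 'm'
  Position 2: 'o'
  Position 1: 'l'
  Position 0: 'i'
Reversed: fcjakomoli

fcjakomoli


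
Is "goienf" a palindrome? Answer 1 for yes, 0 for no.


Input: goienf
Reversed: fneiog
  Compare pos 0 ('g') with pos 5 ('f'): MISMATCH
  Compare pos 1 ('o') with pos 4 ('n'): MISMATCH
  Compare pos 2 ('i') with pos 3 ('e'): MISMATCH
Result: not a palindrome

0


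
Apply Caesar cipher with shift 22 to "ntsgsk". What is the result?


Caesar cipher: shift "ntsgsk" by 22
  'n' (pos 13) + 22 = pos 9 = 'j'
  't' (pos 19) + 22 = pos 15 = 'p'
  's' (pos 18) + 22 = pos 14 = 'o'
  'g' (pos 6) + 22 = pos 2 = 'c'
  's' (pos 18) + 22 = pos 14 = 'o'
  'k' (pos 10) + 22 = pos 6 = 'g'
Result: jpocog

jpocog


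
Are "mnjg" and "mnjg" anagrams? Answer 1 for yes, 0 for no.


Strings: "mnjg", "mnjg"
Sorted first:  gjmn
Sorted second: gjmn
Sorted forms match => anagrams

1


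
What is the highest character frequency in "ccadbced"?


Input: ccadbced
Character counts:
  'a': 1
  'b': 1
  'c': 3
  'd': 2
  'e': 1
Maximum frequency: 3

3


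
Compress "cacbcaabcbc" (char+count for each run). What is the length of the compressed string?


Input: cacbcaabcbc
Runs:
  'c' x 1 => "c1"
  'a' x 1 => "a1"
  'c' x 1 => "c1"
  'b' x 1 => "b1"
  'c' x 1 => "c1"
  'a' x 2 => "a2"
  'b' x 1 => "b1"
  'c' x 1 => "c1"
  'b' x 1 => "b1"
  'c' x 1 => "c1"
Compressed: "c1a1c1b1c1a2b1c1b1c1"
Compressed length: 20

20


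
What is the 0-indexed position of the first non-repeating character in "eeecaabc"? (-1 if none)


Input: eeecaabc
Character frequencies:
  'a': 2
  'b': 1
  'c': 2
  'e': 3
Scanning left to right for freq == 1:
  Position 0 ('e'): freq=3, skip
  Position 1 ('e'): freq=3, skip
  Position 2 ('e'): freq=3, skip
  Position 3 ('c'): freq=2, skip
  Position 4 ('a'): freq=2, skip
  Position 5 ('a'): freq=2, skip
  Position 6 ('b'): unique! => answer = 6

6


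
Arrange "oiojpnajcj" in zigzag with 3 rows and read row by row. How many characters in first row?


Zigzag "oiojpnajcj" into 3 rows:
Placing characters:
  'o' => row 0
  'i' => row 1
  'o' => row 2
  'j' => row 1
  'p' => row 0
  'n' => row 1
  'a' => row 2
  'j' => row 1
  'c' => row 0
  'j' => row 1
Rows:
  Row 0: "opc"
  Row 1: "ijnjj"
  Row 2: "oa"
First row length: 3

3


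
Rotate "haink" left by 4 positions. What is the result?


Input: "haink", rotate left by 4
First 4 characters: "hain"
Remaining characters: "k"
Concatenate remaining + first: "k" + "hain" = "khain"

khain


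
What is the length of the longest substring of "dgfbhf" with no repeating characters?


Input: "dgfbhf"
Sliding window (track last position of each char):
  Position 0 ('d'): window [0,0] length 1 -- new best
  Position 1 ('g'): window [0,1] length 2 -- new best
  Position 2 ('f'): window [0,2] length 3 -- new best
  Position 3 ('b'): window [0,3] length 4 -- new best
  Position 4 ('h'): window [0,4] length 5 -- new best
  Position 5 ('f'): repeat (last at 2), move window start to 3
  Position 5 ('f'): window [3,5] length 3
Longest substring with no repeats: "dgfbh" with length 5

5


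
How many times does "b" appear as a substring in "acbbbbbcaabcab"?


Searching for "b" in "acbbbbbcaabcab"
Scanning each position:
  Position 0: "a" => no
  Position 1: "c" => no
  Position 2: "b" => MATCH
  Position 3: "b" => MATCH
  Position 4: "b" => MATCH
  Position 5: "b" => MATCH
  Position 6: "b" => MATCH
  Position 7: "c" => no
  Position 8: "a" => no
  Position 9: "a" => no
  Position 10: "b" => MATCH
  Position 11: "c" => no
  Position 12: "a" => no
  Position 13: "b" => MATCH
Total occurrences: 7

7


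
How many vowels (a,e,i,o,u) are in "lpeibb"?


Input: lpeibb
Checking each character:
  'l' at position 0: consonant
  'p' at position 1: consonant
  'e' at position 2: vowel (running total: 1)
  'i' at position 3: vowel (running total: 2)
  'b' at position 4: consonant
  'b' at position 5: consonant
Total vowels: 2

2


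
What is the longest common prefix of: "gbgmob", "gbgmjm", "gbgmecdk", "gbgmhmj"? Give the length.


Words: gbgmob, gbgmjm, gbgmecdk, gbgmhmj
  Position 0: all 'g' => match
  Position 1: all 'b' => match
  Position 2: all 'g' => match
  Position 3: all 'm' => match
  Position 4: ('o', 'j', 'e', 'h') => mismatch, stop
LCP = "gbgm" (length 4)

4


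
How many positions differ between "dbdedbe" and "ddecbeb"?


Comparing "dbdedbe" and "ddecbeb" position by position:
  Position 0: 'd' vs 'd' => same
  Position 1: 'b' vs 'd' => DIFFER
  Position 2: 'd' vs 'e' => DIFFER
  Position 3: 'e' vs 'c' => DIFFER
  Position 4: 'd' vs 'b' => DIFFER
  Position 5: 'b' vs 'e' => DIFFER
  Position 6: 'e' vs 'b' => DIFFER
Positions that differ: 6

6


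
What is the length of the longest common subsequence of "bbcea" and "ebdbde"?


LCS of "bbcea" and "ebdbde"
DP table:
           e    b    d    b    d    e
      0    0    0    0    0    0    0
  b   0    0    1    1    1    1    1
  b   0    0    1    1    2    2    2
  c   0    0    1    1    2    2    2
  e   0    1    1    1    2    2    3
  a   0    1    1    1    2    2    3
LCS length = dp[5][6] = 3

3


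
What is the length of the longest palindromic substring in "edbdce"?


Input: "edbdce"
Checking substrings for palindromes:
  [1:4] "dbd" (len 3) => palindrome
Longest palindromic substring: "dbd" with length 3

3


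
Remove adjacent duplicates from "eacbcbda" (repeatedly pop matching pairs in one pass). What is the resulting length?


Input: eacbcbda
Stack-based adjacent duplicate removal:
  Read 'e': push. Stack: e
  Read 'a': push. Stack: ea
  Read 'c': push. Stack: eac
  Read 'b': push. Stack: eacb
  Read 'c': push. Stack: eacbc
  Read 'b': push. Stack: eacbcb
  Read 'd': push. Stack: eacbcbd
  Read 'a': push. Stack: eacbcbda
Final stack: "eacbcbda" (length 8)

8


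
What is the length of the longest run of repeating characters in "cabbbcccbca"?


Input: "cabbbcccbca"
Scanning for longest run:
  Position 1 ('a'): new char, reset run to 1
  Position 2 ('b'): new char, reset run to 1
  Position 3 ('b'): continues run of 'b', length=2
  Position 4 ('b'): continues run of 'b', length=3
  Position 5 ('c'): new char, reset run to 1
  Position 6 ('c'): continues run of 'c', length=2
  Position 7 ('c'): continues run of 'c', length=3
  Position 8 ('b'): new char, reset run to 1
  Position 9 ('c'): new char, reset run to 1
  Position 10 ('a'): new char, reset run to 1
Longest run: 'b' with length 3

3


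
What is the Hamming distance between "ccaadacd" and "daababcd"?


Comparing "ccaadacd" and "daababcd" position by position:
  Position 0: 'c' vs 'd' => differ
  Position 1: 'c' vs 'a' => differ
  Position 2: 'a' vs 'a' => same
  Position 3: 'a' vs 'b' => differ
  Position 4: 'd' vs 'a' => differ
  Position 5: 'a' vs 'b' => differ
  Position 6: 'c' vs 'c' => same
  Position 7: 'd' vs 'd' => same
Total differences (Hamming distance): 5

5


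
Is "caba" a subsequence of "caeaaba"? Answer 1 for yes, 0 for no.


Check if "caba" is a subsequence of "caeaaba"
Greedy scan:
  Position 0 ('c'): matches sub[0] = 'c'
  Position 1 ('a'): matches sub[1] = 'a'
  Position 2 ('e'): no match needed
  Position 3 ('a'): no match needed
  Position 4 ('a'): no match needed
  Position 5 ('b'): matches sub[2] = 'b'
  Position 6 ('a'): matches sub[3] = 'a'
All 4 characters matched => is a subsequence

1


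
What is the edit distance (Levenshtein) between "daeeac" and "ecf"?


Computing edit distance: "daeeac" -> "ecf"
DP table:
           e    c    f
      0    1    2    3
  d   1    1    2    3
  a   2    2    2    3
  e   3    2    3    3
  e   4    3    3    4
  a   5    4    4    4
  c   6    5    4    5
Edit distance = dp[6][3] = 5

5


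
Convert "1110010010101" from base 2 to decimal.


Input: "1110010010101" in base 2
Positional expansion:
  Digit '1' (value 1) x 2^12 = 4096
  Digit '1' (value 1) x 2^11 = 2048
  Digit '1' (value 1) x 2^10 = 1024
  Digit '0' (value 0) x 2^9 = 0
  Digit '0' (value 0) x 2^8 = 0
  Digit '1' (value 1) x 2^7 = 128
  Digit '0' (value 0) x 2^6 = 0
  Digit '0' (value 0) x 2^5 = 0
  Digit '1' (value 1) x 2^4 = 16
  Digit '0' (value 0) x 2^3 = 0
  Digit '1' (value 1) x 2^2 = 4
  Digit '0' (value 0) x 2^1 = 0
  Digit '1' (value 1) x 2^0 = 1
Sum = 7317

7317


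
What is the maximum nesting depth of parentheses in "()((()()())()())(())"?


Input: "()((()()())()())(())"
Tracking depth:
  Position 0 '(': depth becomes 1
  Position 1 ')': depth becomes 0
  Position 2 '(': depth becomes 1
  Position 3 '(': depth becomes 2
  Position 4 '(': depth becomes 3
  Position 5 ')': depth becomes 2
  Position 6 '(': depth becomes 3
  Position 7 ')': depth becomes 2
  Position 8 '(': depth becomes 3
  Position 9 ')': depth becomes 2
  Position 10 ')': depth becomes 1
  Position 11 '(': depth becomes 2
  Position 12 ')': depth becomes 1
  Position 13 '(': depth becomes 2
  Position 14 ')': depth becomes 1
  Position 15 ')': depth becomes 0
  Position 16 '(': depth becomes 1
  Position 17 '(': depth becomes 2
  Position 18 ')': depth becomes 1
  Position 19 ')': depth becomes 0
Maximum depth reached: 3

3


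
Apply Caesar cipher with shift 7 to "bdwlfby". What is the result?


Caesar cipher: shift "bdwlfby" by 7
  'b' (pos 1) + 7 = pos 8 = 'i'
  'd' (pos 3) + 7 = pos 10 = 'k'
  'w' (pos 22) + 7 = pos 3 = 'd'
  'l' (pos 11) + 7 = pos 18 = 's'
  'f' (pos 5) + 7 = pos 12 = 'm'
  'b' (pos 1) + 7 = pos 8 = 'i'
  'y' (pos 24) + 7 = pos 5 = 'f'
Result: ikdsmif

ikdsmif


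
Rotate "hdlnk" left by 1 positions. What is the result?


Input: "hdlnk", rotate left by 1
First 1 characters: "h"
Remaining characters: "dlnk"
Concatenate remaining + first: "dlnk" + "h" = "dlnkh"

dlnkh


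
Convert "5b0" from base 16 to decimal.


Input: "5b0" in base 16
Positional expansion:
  Digit '5' (value 5) x 16^2 = 1280
  Digit 'b' (value 11) x 16^1 = 176
  Digit '0' (value 0) x 16^0 = 0
Sum = 1456

1456


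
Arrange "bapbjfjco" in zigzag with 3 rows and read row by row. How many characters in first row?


Zigzag "bapbjfjco" into 3 rows:
Placing characters:
  'b' => row 0
  'a' => row 1
  'p' => row 2
  'b' => row 1
  'j' => row 0
  'f' => row 1
  'j' => row 2
  'c' => row 1
  'o' => row 0
Rows:
  Row 0: "bjo"
  Row 1: "abfc"
  Row 2: "pj"
First row length: 3

3


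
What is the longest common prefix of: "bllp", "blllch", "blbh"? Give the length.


Words: bllp, blllch, blbh
  Position 0: all 'b' => match
  Position 1: all 'l' => match
  Position 2: ('l', 'l', 'b') => mismatch, stop
LCP = "bl" (length 2)

2


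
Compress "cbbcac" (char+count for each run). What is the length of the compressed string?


Input: cbbcac
Runs:
  'c' x 1 => "c1"
  'b' x 2 => "b2"
  'c' x 1 => "c1"
  'a' x 1 => "a1"
  'c' x 1 => "c1"
Compressed: "c1b2c1a1c1"
Compressed length: 10

10


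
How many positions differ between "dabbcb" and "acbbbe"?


Comparing "dabbcb" and "acbbbe" position by position:
  Position 0: 'd' vs 'a' => DIFFER
  Position 1: 'a' vs 'c' => DIFFER
  Position 2: 'b' vs 'b' => same
  Position 3: 'b' vs 'b' => same
  Position 4: 'c' vs 'b' => DIFFER
  Position 5: 'b' vs 'e' => DIFFER
Positions that differ: 4

4


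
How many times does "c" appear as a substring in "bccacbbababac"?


Searching for "c" in "bccacbbababac"
Scanning each position:
  Position 0: "b" => no
  Position 1: "c" => MATCH
  Position 2: "c" => MATCH
  Position 3: "a" => no
  Position 4: "c" => MATCH
  Position 5: "b" => no
  Position 6: "b" => no
  Position 7: "a" => no
  Position 8: "b" => no
  Position 9: "a" => no
  Position 10: "b" => no
  Position 11: "a" => no
  Position 12: "c" => MATCH
Total occurrences: 4

4


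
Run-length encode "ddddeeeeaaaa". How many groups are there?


Input: ddddeeeeaaaa
Scanning for consecutive runs:
  Group 1: 'd' x 4 (positions 0-3)
  Group 2: 'e' x 4 (positions 4-7)
  Group 3: 'a' x 4 (positions 8-11)
Total groups: 3

3


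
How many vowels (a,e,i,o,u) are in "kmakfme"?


Input: kmakfme
Checking each character:
  'k' at position 0: consonant
  'm' at position 1: consonant
  'a' at position 2: vowel (running total: 1)
  'k' at position 3: consonant
  'f' at position 4: consonant
  'm' at position 5: consonant
  'e' at position 6: vowel (running total: 2)
Total vowels: 2

2


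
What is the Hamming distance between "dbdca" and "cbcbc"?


Comparing "dbdca" and "cbcbc" position by position:
  Position 0: 'd' vs 'c' => differ
  Position 1: 'b' vs 'b' => same
  Position 2: 'd' vs 'c' => differ
  Position 3: 'c' vs 'b' => differ
  Position 4: 'a' vs 'c' => differ
Total differences (Hamming distance): 4

4


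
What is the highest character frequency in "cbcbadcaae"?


Input: cbcbadcaae
Character counts:
  'a': 3
  'b': 2
  'c': 3
  'd': 1
  'e': 1
Maximum frequency: 3

3


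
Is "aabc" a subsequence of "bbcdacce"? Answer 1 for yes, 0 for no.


Check if "aabc" is a subsequence of "bbcdacce"
Greedy scan:
  Position 0 ('b'): no match needed
  Position 1 ('b'): no match needed
  Position 2 ('c'): no match needed
  Position 3 ('d'): no match needed
  Position 4 ('a'): matches sub[0] = 'a'
  Position 5 ('c'): no match needed
  Position 6 ('c'): no match needed
  Position 7 ('e'): no match needed
Only matched 1/4 characters => not a subsequence

0


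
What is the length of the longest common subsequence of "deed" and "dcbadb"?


LCS of "deed" and "dcbadb"
DP table:
           d    c    b    a    d    b
      0    0    0    0    0    0    0
  d   0    1    1    1    1    1    1
  e   0    1    1    1    1    1    1
  e   0    1    1    1    1    1    1
  d   0    1    1    1    1    2    2
LCS length = dp[4][6] = 2

2


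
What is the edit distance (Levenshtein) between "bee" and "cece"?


Computing edit distance: "bee" -> "cece"
DP table:
           c    e    c    e
      0    1    2    3    4
  b   1    1    2    3    4
  e   2    2    1    2    3
  e   3    3    2    2    2
Edit distance = dp[3][4] = 2

2


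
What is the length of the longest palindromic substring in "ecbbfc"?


Input: "ecbbfc"
Checking substrings for palindromes:
  [2:4] "bb" (len 2) => palindrome
Longest palindromic substring: "bb" with length 2

2


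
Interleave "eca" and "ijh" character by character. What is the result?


Interleaving "eca" and "ijh":
  Position 0: 'e' from first, 'i' from second => "ei"
  Position 1: 'c' from first, 'j' from second => "cj"
  Position 2: 'a' from first, 'h' from second => "ah"
Result: eicjah

eicjah


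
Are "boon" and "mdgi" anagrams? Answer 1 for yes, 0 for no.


Strings: "boon", "mdgi"
Sorted first:  bnoo
Sorted second: dgim
Differ at position 0: 'b' vs 'd' => not anagrams

0


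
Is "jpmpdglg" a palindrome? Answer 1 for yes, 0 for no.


Input: jpmpdglg
Reversed: glgdpmpj
  Compare pos 0 ('j') with pos 7 ('g'): MISMATCH
  Compare pos 1 ('p') with pos 6 ('l'): MISMATCH
  Compare pos 2 ('m') with pos 5 ('g'): MISMATCH
  Compare pos 3 ('p') with pos 4 ('d'): MISMATCH
Result: not a palindrome

0


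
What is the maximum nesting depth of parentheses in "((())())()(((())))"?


Input: "((())())()(((())))"
Tracking depth:
  Position 0 '(': depth becomes 1
  Position 1 '(': depth becomes 2
  Position 2 '(': depth becomes 3
  Position 3 ')': depth becomes 2
  Position 4 ')': depth becomes 1
  Position 5 '(': depth becomes 2
  Position 6 ')': depth becomes 1
  Position 7 ')': depth becomes 0
  Position 8 '(': depth becomes 1
  Position 9 ')': depth becomes 0
  Position 10 '(': depth becomes 1
  Position 11 '(': depth becomes 2
  Position 12 '(': depth becomes 3
  Position 13 '(': depth becomes 4
  Position 14 ')': depth becomes 3
  Position 15 ')': depth becomes 2
  Position 16 ')': depth becomes 1
  Position 17 ')': depth becomes 0
Maximum depth reached: 4

4


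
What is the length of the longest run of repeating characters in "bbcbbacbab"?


Input: "bbcbbacbab"
Scanning for longest run:
  Position 1 ('b'): continues run of 'b', length=2
  Position 2 ('c'): new char, reset run to 1
  Position 3 ('b'): new char, reset run to 1
  Position 4 ('b'): continues run of 'b', length=2
  Position 5 ('a'): new char, reset run to 1
  Position 6 ('c'): new char, reset run to 1
  Position 7 ('b'): new char, reset run to 1
  Position 8 ('a'): new char, reset run to 1
  Position 9 ('b'): new char, reset run to 1
Longest run: 'b' with length 2

2


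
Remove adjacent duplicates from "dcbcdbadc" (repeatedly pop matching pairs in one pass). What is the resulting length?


Input: dcbcdbadc
Stack-based adjacent duplicate removal:
  Read 'd': push. Stack: d
  Read 'c': push. Stack: dc
  Read 'b': push. Stack: dcb
  Read 'c': push. Stack: dcbc
  Read 'd': push. Stack: dcbcd
  Read 'b': push. Stack: dcbcdb
  Read 'a': push. Stack: dcbcdba
  Read 'd': push. Stack: dcbcdbad
  Read 'c': push. Stack: dcbcdbadc
Final stack: "dcbcdbadc" (length 9)

9


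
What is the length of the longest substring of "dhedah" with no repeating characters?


Input: "dhedah"
Sliding window (track last position of each char):
  Position 0 ('d'): window [0,0] length 1 -- new best
  Position 1 ('h'): window [0,1] length 2 -- new best
  Position 2 ('e'): window [0,2] length 3 -- new best
  Position 3 ('d'): repeat (last at 0), move window start to 1
  Position 3 ('d'): window [1,3] length 3
  Position 4 ('a'): window [1,4] length 4 -- new best
  Position 5 ('h'): repeat (last at 1), move window start to 2
  Position 5 ('h'): window [2,5] length 4
Longest substring with no repeats: "heda" with length 4

4


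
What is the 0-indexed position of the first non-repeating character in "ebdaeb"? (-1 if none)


Input: ebdaeb
Character frequencies:
  'a': 1
  'b': 2
  'd': 1
  'e': 2
Scanning left to right for freq == 1:
  Position 0 ('e'): freq=2, skip
  Position 1 ('b'): freq=2, skip
  Position 2 ('d'): unique! => answer = 2

2


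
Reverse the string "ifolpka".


Input: ifolpka
Reading characters right to left:
  Position 6: 'a'
  Position 5: 'k'
  Position 4: 'p'
  Position 3: 'l'
  Position 2: 'o'
  Position 1: 'f'
  Position 0: 'i'
Reversed: akplofi

akplofi


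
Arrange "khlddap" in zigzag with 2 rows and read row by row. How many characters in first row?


Zigzag "khlddap" into 2 rows:
Placing characters:
  'k' => row 0
  'h' => row 1
  'l' => row 0
  'd' => row 1
  'd' => row 0
  'a' => row 1
  'p' => row 0
Rows:
  Row 0: "kldp"
  Row 1: "hda"
First row length: 4

4


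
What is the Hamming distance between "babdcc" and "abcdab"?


Comparing "babdcc" and "abcdab" position by position:
  Position 0: 'b' vs 'a' => differ
  Position 1: 'a' vs 'b' => differ
  Position 2: 'b' vs 'c' => differ
  Position 3: 'd' vs 'd' => same
  Position 4: 'c' vs 'a' => differ
  Position 5: 'c' vs 'b' => differ
Total differences (Hamming distance): 5

5


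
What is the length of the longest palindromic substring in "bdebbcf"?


Input: "bdebbcf"
Checking substrings for palindromes:
  [3:5] "bb" (len 2) => palindrome
Longest palindromic substring: "bb" with length 2

2


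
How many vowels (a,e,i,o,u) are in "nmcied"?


Input: nmcied
Checking each character:
  'n' at position 0: consonant
  'm' at position 1: consonant
  'c' at position 2: consonant
  'i' at position 3: vowel (running total: 1)
  'e' at position 4: vowel (running total: 2)
  'd' at position 5: consonant
Total vowels: 2

2


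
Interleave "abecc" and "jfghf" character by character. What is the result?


Interleaving "abecc" and "jfghf":
  Position 0: 'a' from first, 'j' from second => "aj"
  Position 1: 'b' from first, 'f' from second => "bf"
  Position 2: 'e' from first, 'g' from second => "eg"
  Position 3: 'c' from first, 'h' from second => "ch"
  Position 4: 'c' from first, 'f' from second => "cf"
Result: ajbfegchcf

ajbfegchcf


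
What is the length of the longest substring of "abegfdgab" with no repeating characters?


Input: "abegfdgab"
Sliding window (track last position of each char):
  Position 0 ('a'): window [0,0] length 1 -- new best
  Position 1 ('b'): window [0,1] length 2 -- new best
  Position 2 ('e'): window [0,2] length 3 -- new best
  Position 3 ('g'): window [0,3] length 4 -- new best
  Position 4 ('f'): window [0,4] length 5 -- new best
  Position 5 ('d'): window [0,5] length 6 -- new best
  Position 6 ('g'): repeat (last at 3), move window start to 4
  Position 6 ('g'): window [4,6] length 3
  Position 7 ('a'): window [4,7] length 4
  Position 8 ('b'): window [4,8] length 5
Longest substring with no repeats: "abegfd" with length 6

6


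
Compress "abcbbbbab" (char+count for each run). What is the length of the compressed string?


Input: abcbbbbab
Runs:
  'a' x 1 => "a1"
  'b' x 1 => "b1"
  'c' x 1 => "c1"
  'b' x 4 => "b4"
  'a' x 1 => "a1"
  'b' x 1 => "b1"
Compressed: "a1b1c1b4a1b1"
Compressed length: 12

12


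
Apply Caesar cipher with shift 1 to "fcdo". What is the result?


Caesar cipher: shift "fcdo" by 1
  'f' (pos 5) + 1 = pos 6 = 'g'
  'c' (pos 2) + 1 = pos 3 = 'd'
  'd' (pos 3) + 1 = pos 4 = 'e'
  'o' (pos 14) + 1 = pos 15 = 'p'
Result: gdep

gdep


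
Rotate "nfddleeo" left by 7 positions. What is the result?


Input: "nfddleeo", rotate left by 7
First 7 characters: "nfddlee"
Remaining characters: "o"
Concatenate remaining + first: "o" + "nfddlee" = "onfddlee"

onfddlee


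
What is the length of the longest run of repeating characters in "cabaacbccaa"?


Input: "cabaacbccaa"
Scanning for longest run:
  Position 1 ('a'): new char, reset run to 1
  Position 2 ('b'): new char, reset run to 1
  Position 3 ('a'): new char, reset run to 1
  Position 4 ('a'): continues run of 'a', length=2
  Position 5 ('c'): new char, reset run to 1
  Position 6 ('b'): new char, reset run to 1
  Position 7 ('c'): new char, reset run to 1
  Position 8 ('c'): continues run of 'c', length=2
  Position 9 ('a'): new char, reset run to 1
  Position 10 ('a'): continues run of 'a', length=2
Longest run: 'a' with length 2

2


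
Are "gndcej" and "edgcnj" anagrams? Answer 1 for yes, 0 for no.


Strings: "gndcej", "edgcnj"
Sorted first:  cdegjn
Sorted second: cdegjn
Sorted forms match => anagrams

1


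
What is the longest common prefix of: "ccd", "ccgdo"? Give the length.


Words: ccd, ccgdo
  Position 0: all 'c' => match
  Position 1: all 'c' => match
  Position 2: ('d', 'g') => mismatch, stop
LCP = "cc" (length 2)

2


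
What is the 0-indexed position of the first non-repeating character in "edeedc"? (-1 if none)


Input: edeedc
Character frequencies:
  'c': 1
  'd': 2
  'e': 3
Scanning left to right for freq == 1:
  Position 0 ('e'): freq=3, skip
  Position 1 ('d'): freq=2, skip
  Position 2 ('e'): freq=3, skip
  Position 3 ('e'): freq=3, skip
  Position 4 ('d'): freq=2, skip
  Position 5 ('c'): unique! => answer = 5

5


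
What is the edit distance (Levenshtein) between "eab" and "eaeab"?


Computing edit distance: "eab" -> "eaeab"
DP table:
           e    a    e    a    b
      0    1    2    3    4    5
  e   1    0    1    2    3    4
  a   2    1    0    1    2    3
  b   3    2    1    1    2    2
Edit distance = dp[3][5] = 2

2


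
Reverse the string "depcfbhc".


Input: depcfbhc
Reading characters right to left:
  Position 7: 'c'
  Position 6: 'h'
  Position 5: 'b'
  Position 4: 'f'
  Position 3: 'c'
  Position 2: 'p'
  Position 1: 'e'
  Position 0: 'd'
Reversed: chbfcped

chbfcped


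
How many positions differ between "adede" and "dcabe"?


Comparing "adede" and "dcabe" position by position:
  Position 0: 'a' vs 'd' => DIFFER
  Position 1: 'd' vs 'c' => DIFFER
  Position 2: 'e' vs 'a' => DIFFER
  Position 3: 'd' vs 'b' => DIFFER
  Position 4: 'e' vs 'e' => same
Positions that differ: 4

4


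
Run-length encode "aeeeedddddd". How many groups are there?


Input: aeeeedddddd
Scanning for consecutive runs:
  Group 1: 'a' x 1 (positions 0-0)
  Group 2: 'e' x 4 (positions 1-4)
  Group 3: 'd' x 6 (positions 5-10)
Total groups: 3

3


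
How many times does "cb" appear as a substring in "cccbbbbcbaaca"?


Searching for "cb" in "cccbbbbcbaaca"
Scanning each position:
  Position 0: "cc" => no
  Position 1: "cc" => no
  Position 2: "cb" => MATCH
  Position 3: "bb" => no
  Position 4: "bb" => no
  Position 5: "bb" => no
  Position 6: "bc" => no
  Position 7: "cb" => MATCH
  Position 8: "ba" => no
  Position 9: "aa" => no
  Position 10: "ac" => no
  Position 11: "ca" => no
Total occurrences: 2

2


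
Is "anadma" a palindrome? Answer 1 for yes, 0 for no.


Input: anadma
Reversed: amdana
  Compare pos 0 ('a') with pos 5 ('a'): match
  Compare pos 1 ('n') with pos 4 ('m'): MISMATCH
  Compare pos 2 ('a') with pos 3 ('d'): MISMATCH
Result: not a palindrome

0


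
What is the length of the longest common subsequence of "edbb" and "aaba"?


LCS of "edbb" and "aaba"
DP table:
           a    a    b    a
      0    0    0    0    0
  e   0    0    0    0    0
  d   0    0    0    0    0
  b   0    0    0    1    1
  b   0    0    0    1    1
LCS length = dp[4][4] = 1

1


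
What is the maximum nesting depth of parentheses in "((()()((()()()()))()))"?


Input: "((()()((()()()()))()))"
Tracking depth:
  Position 0 '(': depth becomes 1
  Position 1 '(': depth becomes 2
  Position 2 '(': depth becomes 3
  Position 3 ')': depth becomes 2
  Position 4 '(': depth becomes 3
  Position 5 ')': depth becomes 2
  Position 6 '(': depth becomes 3
  Position 7 '(': depth becomes 4
  Position 8 '(': depth becomes 5
  Position 9 ')': depth becomes 4
  Position 10 '(': depth becomes 5
  Position 11 ')': depth becomes 4
  Position 12 '(': depth becomes 5
  Position 13 ')': depth becomes 4
  Position 14 '(': depth becomes 5
  Position 15 ')': depth becomes 4
  Position 16 ')': depth becomes 3
  Position 17 ')': depth becomes 2
  Position 18 '(': depth becomes 3
  Position 19 ')': depth becomes 2
  Position 20 ')': depth becomes 1
  Position 21 ')': depth becomes 0
Maximum depth reached: 5

5


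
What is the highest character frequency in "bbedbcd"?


Input: bbedbcd
Character counts:
  'b': 3
  'c': 1
  'd': 2
  'e': 1
Maximum frequency: 3

3


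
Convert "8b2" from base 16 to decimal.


Input: "8b2" in base 16
Positional expansion:
  Digit '8' (value 8) x 16^2 = 2048
  Digit 'b' (value 11) x 16^1 = 176
  Digit '2' (value 2) x 16^0 = 2
Sum = 2226

2226


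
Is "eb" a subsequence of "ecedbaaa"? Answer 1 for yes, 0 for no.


Check if "eb" is a subsequence of "ecedbaaa"
Greedy scan:
  Position 0 ('e'): matches sub[0] = 'e'
  Position 1 ('c'): no match needed
  Position 2 ('e'): no match needed
  Position 3 ('d'): no match needed
  Position 4 ('b'): matches sub[1] = 'b'
  Position 5 ('a'): no match needed
  Position 6 ('a'): no match needed
  Position 7 ('a'): no match needed
All 2 characters matched => is a subsequence

1


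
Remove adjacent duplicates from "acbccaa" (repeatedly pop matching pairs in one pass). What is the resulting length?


Input: acbccaa
Stack-based adjacent duplicate removal:
  Read 'a': push. Stack: a
  Read 'c': push. Stack: ac
  Read 'b': push. Stack: acb
  Read 'c': push. Stack: acbc
  Read 'c': matches stack top 'c' => pop. Stack: acb
  Read 'a': push. Stack: acba
  Read 'a': matches stack top 'a' => pop. Stack: acb
Final stack: "acb" (length 3)

3


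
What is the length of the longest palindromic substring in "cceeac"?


Input: "cceeac"
Checking substrings for palindromes:
  [0:2] "cc" (len 2) => palindrome
  [2:4] "ee" (len 2) => palindrome
Longest palindromic substring: "cc" with length 2

2


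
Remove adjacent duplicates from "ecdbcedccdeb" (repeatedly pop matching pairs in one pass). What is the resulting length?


Input: ecdbcedccdeb
Stack-based adjacent duplicate removal:
  Read 'e': push. Stack: e
  Read 'c': push. Stack: ec
  Read 'd': push. Stack: ecd
  Read 'b': push. Stack: ecdb
  Read 'c': push. Stack: ecdbc
  Read 'e': push. Stack: ecdbce
  Read 'd': push. Stack: ecdbced
  Read 'c': push. Stack: ecdbcedc
  Read 'c': matches stack top 'c' => pop. Stack: ecdbced
  Read 'd': matches stack top 'd' => pop. Stack: ecdbce
  Read 'e': matches stack top 'e' => pop. Stack: ecdbc
  Read 'b': push. Stack: ecdbcb
Final stack: "ecdbcb" (length 6)

6


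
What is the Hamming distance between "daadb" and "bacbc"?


Comparing "daadb" and "bacbc" position by position:
  Position 0: 'd' vs 'b' => differ
  Position 1: 'a' vs 'a' => same
  Position 2: 'a' vs 'c' => differ
  Position 3: 'd' vs 'b' => differ
  Position 4: 'b' vs 'c' => differ
Total differences (Hamming distance): 4

4


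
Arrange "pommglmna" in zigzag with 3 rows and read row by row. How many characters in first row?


Zigzag "pommglmna" into 3 rows:
Placing characters:
  'p' => row 0
  'o' => row 1
  'm' => row 2
  'm' => row 1
  'g' => row 0
  'l' => row 1
  'm' => row 2
  'n' => row 1
  'a' => row 0
Rows:
  Row 0: "pga"
  Row 1: "omln"
  Row 2: "mm"
First row length: 3

3


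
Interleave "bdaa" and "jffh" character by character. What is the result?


Interleaving "bdaa" and "jffh":
  Position 0: 'b' from first, 'j' from second => "bj"
  Position 1: 'd' from first, 'f' from second => "df"
  Position 2: 'a' from first, 'f' from second => "af"
  Position 3: 'a' from first, 'h' from second => "ah"
Result: bjdfafah

bjdfafah


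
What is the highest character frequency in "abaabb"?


Input: abaabb
Character counts:
  'a': 3
  'b': 3
Maximum frequency: 3

3


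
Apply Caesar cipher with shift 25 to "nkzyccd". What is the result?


Caesar cipher: shift "nkzyccd" by 25
  'n' (pos 13) + 25 = pos 12 = 'm'
  'k' (pos 10) + 25 = pos 9 = 'j'
  'z' (pos 25) + 25 = pos 24 = 'y'
  'y' (pos 24) + 25 = pos 23 = 'x'
  'c' (pos 2) + 25 = pos 1 = 'b'
  'c' (pos 2) + 25 = pos 1 = 'b'
  'd' (pos 3) + 25 = pos 2 = 'c'
Result: mjyxbbc

mjyxbbc


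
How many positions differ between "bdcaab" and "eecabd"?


Comparing "bdcaab" and "eecabd" position by position:
  Position 0: 'b' vs 'e' => DIFFER
  Position 1: 'd' vs 'e' => DIFFER
  Position 2: 'c' vs 'c' => same
  Position 3: 'a' vs 'a' => same
  Position 4: 'a' vs 'b' => DIFFER
  Position 5: 'b' vs 'd' => DIFFER
Positions that differ: 4

4


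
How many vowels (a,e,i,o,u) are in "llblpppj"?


Input: llblpppj
Checking each character:
  'l' at position 0: consonant
  'l' at position 1: consonant
  'b' at position 2: consonant
  'l' at position 3: consonant
  'p' at position 4: consonant
  'p' at position 5: consonant
  'p' at position 6: consonant
  'j' at position 7: consonant
Total vowels: 0

0


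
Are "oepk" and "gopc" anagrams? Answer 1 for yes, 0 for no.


Strings: "oepk", "gopc"
Sorted first:  ekop
Sorted second: cgop
Differ at position 0: 'e' vs 'c' => not anagrams

0


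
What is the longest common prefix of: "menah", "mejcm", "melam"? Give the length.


Words: menah, mejcm, melam
  Position 0: all 'm' => match
  Position 1: all 'e' => match
  Position 2: ('n', 'j', 'l') => mismatch, stop
LCP = "me" (length 2)

2


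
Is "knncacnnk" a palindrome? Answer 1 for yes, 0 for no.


Input: knncacnnk
Reversed: knncacnnk
  Compare pos 0 ('k') with pos 8 ('k'): match
  Compare pos 1 ('n') with pos 7 ('n'): match
  Compare pos 2 ('n') with pos 6 ('n'): match
  Compare pos 3 ('c') with pos 5 ('c'): match
Result: palindrome

1


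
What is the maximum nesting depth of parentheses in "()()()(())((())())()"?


Input: "()()()(())((())())()"
Tracking depth:
  Position 0 '(': depth becomes 1
  Position 1 ')': depth becomes 0
  Position 2 '(': depth becomes 1
  Position 3 ')': depth becomes 0
  Position 4 '(': depth becomes 1
  Position 5 ')': depth becomes 0
  Position 6 '(': depth becomes 1
  Position 7 '(': depth becomes 2
  Position 8 ')': depth becomes 1
  Position 9 ')': depth becomes 0
  Position 10 '(': depth becomes 1
  Position 11 '(': depth becomes 2
  Position 12 '(': depth becomes 3
  Position 13 ')': depth becomes 2
  Position 14 ')': depth becomes 1
  Position 15 '(': depth becomes 2
  Position 16 ')': depth becomes 1
  Position 17 ')': depth becomes 0
  Position 18 '(': depth becomes 1
  Position 19 ')': depth becomes 0
Maximum depth reached: 3

3
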